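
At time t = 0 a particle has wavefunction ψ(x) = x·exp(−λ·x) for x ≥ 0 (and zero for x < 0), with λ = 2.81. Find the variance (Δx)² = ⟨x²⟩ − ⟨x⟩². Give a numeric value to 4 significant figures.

Compute ⟨x⟩ and ⟨x²⟩ separately, then (Δx)² = ⟨x²⟩ − ⟨x⟩².
Every integrand reduces to terms xʲ·e^(−2λx) on [0, ∞); use ∫₀^∞ xʲ·e^(−2λx) dx = j!/(2λ)^(j+1).
Normalization: ∫|ψ|² dx = 0.011267.
⟨x⟩ = 0.53381 and ⟨x²⟩ = 0.37993.
(Δx)² = 0.37993 − (0.53381)² = 0.094984.

0.09498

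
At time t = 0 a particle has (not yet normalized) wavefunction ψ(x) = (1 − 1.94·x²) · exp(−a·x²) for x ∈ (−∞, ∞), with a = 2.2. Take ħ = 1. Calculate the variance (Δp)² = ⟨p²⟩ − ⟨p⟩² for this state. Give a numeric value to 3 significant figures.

Compute ⟨p⟩ and ⟨p²⟩ separately; (Δp)² = ⟨p²⟩ − ⟨p⟩².
Expand each integrand as polynomial × e^(−2ax²) and use ∫x^(2j)·e^(−2ax²) dx = (2j−1)!!/(4a)^j · √(π/(2a)), odd powers → 0; here √(π/(2a)) = 0.84498. Differentiate with the product rule, d/dx e^(−ax²) = −2ax·e^(−ax²).
Normalization: ∫|ψ|² dx = 0.59562.
⟨p⟩ = 0.0000 and ⟨p²⟩ = 5.5589.
(Δp)² = 5.5589 − (0.0000)² = 5.5589.

5.56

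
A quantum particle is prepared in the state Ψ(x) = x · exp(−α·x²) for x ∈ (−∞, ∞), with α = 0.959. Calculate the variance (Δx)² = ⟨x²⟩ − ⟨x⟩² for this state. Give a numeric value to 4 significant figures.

0.7821

Compute ⟨x⟩ and ⟨x²⟩ separately, then (Δx)² = ⟨x²⟩ − ⟨x⟩².
Expand each integrand as polynomial × e^(−2αx²) and use ∫x^(2j)·e^(−2αx²) dx = (2j−1)!!/(4α)^j · √(π/(2α)), odd powers → 0; here √(π/(2α)) = 1.2798.
Normalization: ∫|Ψ|² dx = 0.33364.
⟨x⟩ = 0.0000 and ⟨x²⟩ = 0.78206.
(Δx)² = 0.78206 − (0.0000)² = 0.78206.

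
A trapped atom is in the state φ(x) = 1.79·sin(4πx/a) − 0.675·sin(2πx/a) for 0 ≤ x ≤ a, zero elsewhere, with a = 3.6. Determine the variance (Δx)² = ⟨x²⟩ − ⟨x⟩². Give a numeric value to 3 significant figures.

0.638

Compute ⟨x⟩ and ⟨x²⟩ separately, then (Δx)² = ⟨x²⟩ − ⟨x⟩².
On 0 ≤ x ≤ a (j ≠ l): ∫sin²(jπx/a) dx = a/2, ∫sin(jπx/a)·sin(lπx/a) dx = 0; diagonal moments ∫x·sin²(jπx/a) dx = a²/4, ∫x²·sin²(jπx/a) dx = a³·(1/6 − 1/(4j²π²)); cross terms ∫x·sin(jπx/a)·sin(lπx/a) dx = 0 for j + l even and −4jla²/(π²(j² − l²)²) for j + l odd, ∫x²·sin(jπx/a)·sin(lπx/a) dx = (−1)^(j+l)·4jla³/(π²(j² − l²)²); higher powers the same way via product-to-sum and parts.
Normalization: ∫|φ|² dx = 6.5875.
⟨x⟩ = 1.8000 and ⟨x²⟩ = 3.8783.
(Δx)² = 3.8783 − (1.8000)² = 0.63828.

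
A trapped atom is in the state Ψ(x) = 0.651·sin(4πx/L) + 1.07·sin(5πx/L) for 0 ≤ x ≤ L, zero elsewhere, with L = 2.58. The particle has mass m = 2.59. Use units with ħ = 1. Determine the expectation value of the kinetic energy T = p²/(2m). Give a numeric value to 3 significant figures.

6.46

T = −(ħ²/2m) d²/dx², so ⟨T⟩ = −(ħ²/2m) ∫ Ψ*·Ψ'' dx / ∫|Ψ|² dx; with m = 2.59.
d²/dx² sin(jπx/L) = −(jπ/L)²·sin(jπx/L); on 0 ≤ x ≤ L, ∫sin²(jπx/L) dx = L/2 and ∫sin(jπx/L)·sin(lπx/L) dx = 0 for j ≠ l, so only diagonal terms survive in ∫|Ψ|² and ∫Ψ·Ψ″; ∫Ψ·Ψ′ dx = [Ψ²/2] between the walls = 0.
State is unnormalized: ∫|Ψ|² dx = 2.0236, and ∫Ψ*·(−ħ²/2m · Ψ'') dx = 13.073, so ⟨T⟩ = 13.073 / 2.0236.
⟨T⟩ = 6.4600.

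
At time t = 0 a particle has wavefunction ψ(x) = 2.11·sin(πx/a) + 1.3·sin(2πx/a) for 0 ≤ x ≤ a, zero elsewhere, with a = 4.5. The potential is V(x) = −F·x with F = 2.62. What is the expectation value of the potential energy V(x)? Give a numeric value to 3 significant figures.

-4.00

⟨V⟩ = ∫ V(x)·|ψ|² dx / ∫|ψ|² dx.
On 0 ≤ x ≤ a (j ≠ l): ∫sin²(jπx/a) dx = a/2, ∫sin(jπx/a)·sin(lπx/a) dx = 0; diagonal moments ∫x·sin²(jπx/a) dx = a²/4, ∫x²·sin²(jπx/a) dx = a³·(1/6 − 1/(4j²π²)); cross terms ∫x·sin(jπx/a)·sin(lπx/a) dx = 0 for j + l even and −4jla²/(π²(j² − l²)²) for j + l odd, ∫x²·sin(jπx/a)·sin(lπx/a) dx = (−1)^(j+l)·4jla³/(π²(j² − l²)²); higher powers the same way via product-to-sum and parts.
State is unnormalized: ∫|ψ|² dx = 13.820, and ∫ψ*·V(x)·ψ dx = -55.253, so ⟨V⟩ = -55.253 / 13.820.
⟨V⟩ = -3.9982.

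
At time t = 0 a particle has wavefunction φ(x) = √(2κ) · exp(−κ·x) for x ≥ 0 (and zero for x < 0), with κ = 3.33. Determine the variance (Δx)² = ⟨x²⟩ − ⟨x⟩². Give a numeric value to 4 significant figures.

Compute ⟨x⟩ and ⟨x²⟩ separately, then (Δx)² = ⟨x²⟩ − ⟨x⟩².
Every integrand reduces to terms xʲ·e^(−2κx) on [0, ∞); use ∫₀^∞ xʲ·e^(−2κx) dx = j!/(2κ)^(j+1).
⟨x⟩ = 0.15015 and ⟨x²⟩ = 0.045090.
(Δx)² = 0.045090 − (0.15015)² = 0.022545.

0.02255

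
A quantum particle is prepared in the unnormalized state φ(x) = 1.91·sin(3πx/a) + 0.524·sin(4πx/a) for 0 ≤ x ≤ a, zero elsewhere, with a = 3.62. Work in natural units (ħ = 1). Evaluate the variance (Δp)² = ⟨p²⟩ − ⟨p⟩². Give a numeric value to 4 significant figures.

Compute ⟨p⟩ and ⟨p²⟩ separately; (Δp)² = ⟨p²⟩ − ⟨p⟩².
d²/dx² sin(jπx/a) = −(jπ/a)²·sin(jπx/a); on 0 ≤ x ≤ a, ∫sin²(jπx/a) dx = a/2 and ∫sin(jπx/a)·sin(lπx/a) dx = 0 for j ≠ l, so only diagonal terms survive in ∫|φ|² and ∫φ·φ″; ∫φ·φ′ dx = [φ²/2] between the walls = 0.
Normalization: ∫|φ|² dx = 7.1000.
⟨p⟩ = 0.0000 and ⟨p²⟩ = 7.1474.
(Δp)² = 7.1474 − (0.0000)² = 7.1474.

7.147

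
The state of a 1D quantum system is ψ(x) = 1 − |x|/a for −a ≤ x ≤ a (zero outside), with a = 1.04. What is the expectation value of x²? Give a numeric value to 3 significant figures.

0.108

⟨x²⟩ = ∫ x²·|ψ|² dx / ∫|ψ|² dx (integrals over the domain).
ψ is even, so ∫ over [−a, a] = 2∫₀ᵃ with ψ = 1 − x/a there: ∫₀ᵃ (1 − x/a)² dx = a/3, ∫₀ᵃ x²(1 − x/a)² dx = a³/30, ∫₀ᵃ x⁴(1 − x/a)² dx = a⁵/105.
State is unnormalized: ∫|ψ|² dx = 0.69333, and ∫ψ*·x²·ψ dx = 0.074991, so ⟨x²⟩ = 0.074991 / 0.69333.
⟨x²⟩ = 0.10816.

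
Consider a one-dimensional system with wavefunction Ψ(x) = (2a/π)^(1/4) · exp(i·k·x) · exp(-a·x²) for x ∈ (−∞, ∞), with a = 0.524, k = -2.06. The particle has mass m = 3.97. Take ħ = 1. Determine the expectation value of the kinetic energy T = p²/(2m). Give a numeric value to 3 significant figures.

T = −(ħ²/2m) d²/dx², so ⟨T⟩ = −(ħ²/2m) ∫ Ψ*·Ψ'' dx; with m = 3.97.
Gaussian moments: ∫x^(2j)·e^(−2ax²) dx = (2j−1)!!/(4a)^j · √(π/(2a)), odd powers integrate to 0; here √(π/(2a)) = 1.7314. Derivatives: Ψ′ = (ik − 2ax)·Ψ, Ψ″ = ((ik − 2ax)² − 2a)·Ψ; the odd-in-x pieces drop out.
⟨T⟩ = 0.60045.

0.600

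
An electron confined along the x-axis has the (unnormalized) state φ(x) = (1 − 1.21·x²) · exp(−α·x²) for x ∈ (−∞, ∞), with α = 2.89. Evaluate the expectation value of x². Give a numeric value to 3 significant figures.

0.0563

⟨x²⟩ = ∫ x²·|φ|² dx / ∫|φ|² dx (integrals over the domain).
Expand each integrand as polynomial × e^(−2αx²) and use ∫x^(2j)·e^(−2αx²) dx = (2j−1)!!/(4α)^j · √(π/(2α)), odd powers → 0; here √(π/(2α)) = 0.73724.
State is unnormalized: ∫|φ|² dx = 0.60714, and ∫φ*·x²·φ dx = 0.034204, so ⟨x²⟩ = 0.034204 / 0.60714.
⟨x²⟩ = 0.056336.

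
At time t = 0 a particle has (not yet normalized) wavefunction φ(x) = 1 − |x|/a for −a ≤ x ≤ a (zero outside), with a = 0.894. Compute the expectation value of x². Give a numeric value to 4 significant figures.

0.07992

⟨x²⟩ = ∫ x²·|φ|² dx / ∫|φ|² dx (integrals over the domain).
φ is even, so ∫ over [−a, a] = 2∫₀ᵃ with φ = 1 − x/a there: ∫₀ᵃ (1 − x/a)² dx = a/3, ∫₀ᵃ x²(1 − x/a)² dx = a³/30, ∫₀ᵃ x⁴(1 − x/a)² dx = a⁵/105.
State is unnormalized: ∫|φ|² dx = 0.59600, and ∫φ*·x²·φ dx = 0.047634, so ⟨x²⟩ = 0.047634 / 0.59600.
⟨x²⟩ = 0.079924.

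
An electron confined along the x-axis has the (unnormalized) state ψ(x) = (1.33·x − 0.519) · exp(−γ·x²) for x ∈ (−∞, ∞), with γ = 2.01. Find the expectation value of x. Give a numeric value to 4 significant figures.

⟨x⟩ = ∫ x·|ψ|² dx / ∫|ψ|² dx (integrals over the domain).
Expand each integrand as polynomial × e^(−2γx²) and use ∫x^(2j)·e^(−2γx²) dx = (2j−1)!!/(4γ)^j · √(π/(2γ)), odd powers → 0; here √(π/(2γ)) = 0.88402.
State is unnormalized: ∫|ψ|² dx = 0.43262, and ∫ψ*·x·ψ dx = -0.15179, so ⟨x⟩ = -0.15179 / 0.43262.
⟨x⟩ = -0.35088.

-0.3509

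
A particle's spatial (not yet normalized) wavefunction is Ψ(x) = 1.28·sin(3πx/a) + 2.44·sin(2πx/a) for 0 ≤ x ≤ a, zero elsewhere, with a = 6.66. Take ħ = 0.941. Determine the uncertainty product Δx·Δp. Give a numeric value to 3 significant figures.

1.44

Δx = √(⟨x²⟩−⟨x⟩²), Δp = √(⟨p²⟩−⟨p⟩²).
On 0 ≤ x ≤ a (j ≠ l): ∫sin²(jπx/a) dx = a/2, ∫sin(jπx/a)·sin(lπx/a) dx = 0; diagonal moments ∫x·sin²(jπx/a) dx = a²/4, ∫x²·sin²(jπx/a) dx = a³·(1/6 − 1/(4j²π²)); cross terms ∫x·sin(jπx/a)·sin(lπx/a) dx = 0 for j + l even and −4jla²/(π²(j² − l²)²) for j + l odd, ∫x²·sin(jπx/a)·sin(lπx/a) dx = (−1)^(j+l)·4jla³/(π²(j² − l²)²); higher powers the same way via product-to-sum and parts. d²/dx² sin(jπx/a) = −(jπ/a)²·sin(jπx/a); on 0 ≤ x ≤ a, ∫sin²(jπx/a) dx = a/2 and ∫sin(jπx/a)·sin(lπx/a) dx = 0 for j ≠ l, so only diagonal terms survive in ∫|Ψ|² and ∫Ψ·Ψ″; ∫Ψ·Ψ′ dx = [Ψ²/2] between the walls = 0.
Normalization: ∫|Ψ|² dx = 25.281.
⟨x⟩ = 2.2640, ⟨x²⟩ = 7.1914 ⇒ Δx = 1.4372.
⟨p⟩ = 0.0000, ⟨p²⟩ = 1.0007 ⇒ Δp = 1.0004.
Δx·Δp = 1.4377.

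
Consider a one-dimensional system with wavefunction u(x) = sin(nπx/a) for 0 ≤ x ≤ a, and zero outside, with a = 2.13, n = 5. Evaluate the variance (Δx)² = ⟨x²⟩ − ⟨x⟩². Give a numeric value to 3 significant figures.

Compute ⟨x⟩ and ⟨x²⟩ separately, then (Δx)² = ⟨x²⟩ − ⟨x⟩².
With sin²θ = (1 − cos2θ)/2 on 0 ≤ x ≤ a: ∫sin²(nπx/a) dx = a/2, ∫x·sin²(nπx/a) dx = a²/4, ∫x²·sin²(nπx/a) dx = a³·(1/6 − 1/(4n²π²)); higher powers xᵏ the same way, integrating xᵏ·cos(2nπx/a) by parts.
Normalization: ∫|u|² dx = 1.0650.
⟨x⟩ = 1.0650 and ⟨x²⟩ = 1.5031.
(Δx)² = 1.5031 − (1.0650)² = 0.36888.

0.369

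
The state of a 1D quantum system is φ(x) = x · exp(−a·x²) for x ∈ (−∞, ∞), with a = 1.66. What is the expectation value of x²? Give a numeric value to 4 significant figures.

⟨x²⟩ = ∫ x²·|φ|² dx / ∫|φ|² dx (integrals over the domain).
Expand each integrand as polynomial × e^(−2ax²) and use ∫x^(2j)·e^(−2ax²) dx = (2j−1)!!/(4a)^j · √(π/(2a)), odd powers → 0; here √(π/(2a)) = 0.97276.
State is unnormalized: ∫|φ|² dx = 0.14650, and ∫φ*·x²·φ dx = 0.066190, so ⟨x²⟩ = 0.066190 / 0.14650.
⟨x²⟩ = 0.45181.

0.4518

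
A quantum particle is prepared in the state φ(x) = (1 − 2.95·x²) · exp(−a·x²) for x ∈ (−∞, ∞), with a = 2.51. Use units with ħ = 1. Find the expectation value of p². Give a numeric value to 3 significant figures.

8.20

p² φ = −ħ² d²φ/dx²; ⟨p²⟩ = −ħ² ∫ φ*·φ'' dx / ∫|φ|² dx.
Expand each integrand as polynomial × e^(−2ax²) and use ∫x^(2j)·e^(−2ax²) dx = (2j−1)!!/(4a)^j · √(π/(2a)), odd powers → 0; here √(π/(2a)) = 0.79108. Differentiate with the product rule, d/dx e^(−ax²) = −2ax·e^(−ax²).
State is unnormalized: ∫|φ|² dx = 0.53109, and ∫φ*·(−ħ² φ'') dx = 4.3524, so ⟨p²⟩ = 4.3524 / 0.53109.
⟨p²⟩ = 8.1952.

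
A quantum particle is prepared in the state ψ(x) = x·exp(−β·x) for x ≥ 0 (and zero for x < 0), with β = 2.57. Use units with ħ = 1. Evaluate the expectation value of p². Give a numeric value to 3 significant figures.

6.60

p² ψ = −ħ² d²ψ/dx²; ⟨p²⟩ = −ħ² ∫ ψ*·ψ'' dx / ∫|ψ|² dx.
Differentiate x·exp(−β·x) with the product rule; every integrand then reduces to terms xʲ·e^(−2βx) on [0, ∞), with ∫₀^∞ xʲ·e^(−2βx) dx = j!/(2β)^(j+1).
State is unnormalized: ∫|ψ|² dx = 0.014728, and ∫ψ*·(−ħ² ψ'') dx = 0.097276, so ⟨p²⟩ = 0.097276 / 0.014728.
⟨p²⟩ = 6.6049.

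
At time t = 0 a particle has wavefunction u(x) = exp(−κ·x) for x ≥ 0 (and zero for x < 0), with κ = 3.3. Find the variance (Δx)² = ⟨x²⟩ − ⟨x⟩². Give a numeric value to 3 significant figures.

0.0230

Compute ⟨x⟩ and ⟨x²⟩ separately, then (Δx)² = ⟨x²⟩ − ⟨x⟩².
Every integrand reduces to terms xʲ·e^(−2κx) on [0, ∞); use ∫₀^∞ xʲ·e^(−2κx) dx = j!/(2κ)^(j+1).
Normalization: ∫|u|² dx = 0.15152.
⟨x⟩ = 0.15152 and ⟨x²⟩ = 0.045914.
(Δx)² = 0.045914 − (0.15152)² = 0.022957.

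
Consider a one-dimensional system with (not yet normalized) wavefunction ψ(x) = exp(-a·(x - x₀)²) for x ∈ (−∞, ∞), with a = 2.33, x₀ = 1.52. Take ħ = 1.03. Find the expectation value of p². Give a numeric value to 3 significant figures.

p² ψ = −ħ² d²ψ/dx²; ⟨p²⟩ = −ħ² ∫ ψ*·ψ'' dx / ∫|ψ|² dx.
Gaussian moments (u = x − x₀): ∫u^(2j)·e^(−2au²) du = (2j−1)!!/(4a)^j · √(π/(2a)), odd powers integrate to 0; here √(π/(2a)) = 0.82107. Derivatives: d/dx e^(−au²) = −2au·e^(−au²), d²/dx² e^(−au²) = (4a²u² − 2a)·e^(−au²).
State is unnormalized: ∫|ψ|² dx = 0.82107, and ∫ψ*·(−ħ² ψ'') dx = 2.0296, so ⟨p²⟩ = 2.0296 / 0.82107.
⟨p²⟩ = 2.4719.

2.47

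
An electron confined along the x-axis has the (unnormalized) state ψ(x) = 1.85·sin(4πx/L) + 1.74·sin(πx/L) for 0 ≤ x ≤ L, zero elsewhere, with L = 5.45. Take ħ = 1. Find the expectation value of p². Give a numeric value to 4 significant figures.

p² ψ = −ħ² d²ψ/dx²; ⟨p²⟩ = −ħ² ∫ ψ*·ψ'' dx / ∫|ψ|² dx.
d²/dx² sin(jπx/L) = −(jπ/L)²·sin(jπx/L); on 0 ≤ x ≤ L, ∫sin²(jπx/L) dx = L/2 and ∫sin(jπx/L)·sin(lπx/L) dx = 0 for j ≠ l, so only diagonal terms survive in ∫|ψ|² and ∫ψ·ψ″; ∫ψ·ψ′ dx = [ψ²/2] between the walls = 0.
State is unnormalized: ∫|ψ|² dx = 17.577, and ∫ψ*·(−ħ² ψ'') dx = 52.325, so ⟨p²⟩ = 52.325 / 17.577.
⟨p²⟩ = 2.9770.

2.977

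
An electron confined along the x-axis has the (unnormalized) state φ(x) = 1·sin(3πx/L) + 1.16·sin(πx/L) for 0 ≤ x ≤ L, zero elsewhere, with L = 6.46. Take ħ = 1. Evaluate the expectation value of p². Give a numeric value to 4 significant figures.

1.043

p² φ = −ħ² d²φ/dx²; ⟨p²⟩ = −ħ² ∫ φ*·φ'' dx / ∫|φ|² dx.
d²/dx² sin(jπx/L) = −(jπ/L)²·sin(jπx/L); on 0 ≤ x ≤ L, ∫sin²(jπx/L) dx = L/2 and ∫sin(jπx/L)·sin(lπx/L) dx = 0 for j ≠ l, so only diagonal terms survive in ∫|φ|² and ∫φ·φ″; ∫φ·φ′ dx = [φ²/2] between the walls = 0.
State is unnormalized: ∫|φ|² dx = 7.5763, and ∫φ*·(−ħ² φ'') dx = 7.9030, so ⟨p²⟩ = 7.9030 / 7.5763.
⟨p²⟩ = 1.0431.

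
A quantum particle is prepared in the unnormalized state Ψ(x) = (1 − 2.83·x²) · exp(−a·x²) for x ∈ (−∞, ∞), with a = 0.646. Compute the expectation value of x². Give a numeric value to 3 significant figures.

2.00

⟨x²⟩ = ∫ x²·|Ψ|² dx / ∫|Ψ|² dx (integrals over the domain).
Expand each integrand as polynomial × e^(−2ax²) and use ∫x^(2j)·e^(−2ax²) dx = (2j−1)!!/(4a)^j · √(π/(2a)), odd powers → 0; here √(π/(2a)) = 1.5594.
State is unnormalized: ∫|Ψ|² dx = 3.7549, and ∫Ψ*·x²·Ψ dx = 7.4955, so ⟨x²⟩ = 7.4955 / 3.7549.
⟨x²⟩ = 1.9962.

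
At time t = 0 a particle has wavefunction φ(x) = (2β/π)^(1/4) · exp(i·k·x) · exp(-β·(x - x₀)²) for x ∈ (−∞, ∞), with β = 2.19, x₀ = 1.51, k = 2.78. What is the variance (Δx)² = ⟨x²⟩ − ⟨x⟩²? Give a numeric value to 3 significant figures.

0.114

Compute ⟨x⟩ and ⟨x²⟩ separately, then (Δx)² = ⟨x²⟩ − ⟨x⟩².
Gaussian moments (u = x − x₀): ∫u^(2j)·e^(−2βu²) du = (2j−1)!!/(4β)^j · √(π/(2β)), odd powers integrate to 0; here √(π/(2β)) = 0.84691.
⟨x⟩ = 1.5100 and ⟨x²⟩ = 2.3943.
(Δx)² = 2.3943 − (1.5100)² = 0.11416.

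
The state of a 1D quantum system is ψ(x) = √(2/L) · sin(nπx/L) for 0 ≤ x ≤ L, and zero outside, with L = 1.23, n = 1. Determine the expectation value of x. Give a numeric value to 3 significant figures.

0.615

⟨x⟩ = ∫ x·|ψ|² dx (integrals over the domain).
With sin²θ = (1 − cos2θ)/2 on 0 ≤ x ≤ L: ∫sin²(nπx/L) dx = L/2, ∫x·sin²(nπx/L) dx = L²/4, ∫x²·sin²(nπx/L) dx = L³·(1/6 − 1/(4n²π²)); higher powers xᵏ the same way, integrating xᵏ·cos(2nπx/L) by parts.
⟨x⟩ = 0.61500.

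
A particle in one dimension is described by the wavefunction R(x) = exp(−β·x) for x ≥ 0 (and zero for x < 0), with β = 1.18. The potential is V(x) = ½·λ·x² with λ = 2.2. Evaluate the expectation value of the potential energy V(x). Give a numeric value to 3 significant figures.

0.395

⟨V⟩ = ∫ V(x)·|R|² dx / ∫|R|² dx.
Every integrand reduces to terms xʲ·e^(−2βx) on [0, ∞); use ∫₀^∞ xʲ·e^(−2βx) dx = j!/(2β)^(j+1).
State is unnormalized: ∫|R|² dx = 0.42373, and ∫R*·V(x)·R dx = 0.16737, so ⟨V⟩ = 0.16737 / 0.42373.
⟨V⟩ = 0.39500.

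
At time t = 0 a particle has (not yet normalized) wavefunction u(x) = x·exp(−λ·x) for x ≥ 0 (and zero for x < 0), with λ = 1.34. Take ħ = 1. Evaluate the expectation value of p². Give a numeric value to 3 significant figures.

p² u = −ħ² d²u/dx²; ⟨p²⟩ = −ħ² ∫ u*·u'' dx / ∫|u|² dx.
Differentiate x·exp(−λ·x) with the product rule; every integrand then reduces to terms xʲ·e^(−2λx) on [0, ∞), with ∫₀^∞ xʲ·e^(−2λx) dx = j!/(2λ)^(j+1).
State is unnormalized: ∫|u|² dx = 0.10390, and ∫u*·(−ħ² u'') dx = 0.18657, so ⟨p²⟩ = 0.18657 / 0.10390.
⟨p²⟩ = 1.7956.

1.80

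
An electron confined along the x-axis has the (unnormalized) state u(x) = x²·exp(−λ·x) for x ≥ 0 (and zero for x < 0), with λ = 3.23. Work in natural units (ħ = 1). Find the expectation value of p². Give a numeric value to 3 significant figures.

3.48

p² u = −ħ² d²u/dx²; ⟨p²⟩ = −ħ² ∫ u*·u'' dx / ∫|u|² dx.
Differentiate x²·exp(−λ·x) with the product rule; every integrand then reduces to terms xʲ·e^(−2λx) on [0, ∞), with ∫₀^∞ xʲ·e^(−2λx) dx = j!/(2λ)^(j+1).
State is unnormalized: ∫|u|² dx = 0.0021333, and ∫u*·(−ħ² u'') dx = 0.0074188, so ⟨p²⟩ = 0.0074188 / 0.0021333.
⟨p²⟩ = 3.4776.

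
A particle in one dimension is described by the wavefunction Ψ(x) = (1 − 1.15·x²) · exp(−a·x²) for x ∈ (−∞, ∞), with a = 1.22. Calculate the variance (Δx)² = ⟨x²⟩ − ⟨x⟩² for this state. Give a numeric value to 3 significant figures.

Compute ⟨x⟩ and ⟨x²⟩ separately, then (Δx)² = ⟨x²⟩ − ⟨x⟩².
Expand each integrand as polynomial × e^(−2ax²) and use ∫x^(2j)·e^(−2ax²) dx = (2j−1)!!/(4a)^j · √(π/(2a)), odd powers → 0; here √(π/(2a)) = 1.1347.
Normalization: ∫|Ψ|² dx = 0.78894.
⟨x⟩ = 0.0000 and ⟨x²⟩ = 0.12351.
(Δx)² = 0.12351 − (0.0000)² = 0.12351.

0.124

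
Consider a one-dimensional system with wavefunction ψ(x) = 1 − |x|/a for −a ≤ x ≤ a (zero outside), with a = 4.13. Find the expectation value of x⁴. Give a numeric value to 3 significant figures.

⟨x⁴⟩ = ∫ x⁴·|ψ|² dx / ∫|ψ|² dx (integrals over the domain).
ψ is even, so ∫ over [−a, a] = 2∫₀ᵃ with ψ = 1 − x/a there: ∫₀ᵃ (1 − x/a)² dx = a/3, ∫₀ᵃ x²(1 − x/a)² dx = a³/30, ∫₀ᵃ x⁴(1 − x/a)² dx = a⁵/105.
State is unnormalized: ∫|ψ|² dx = 2.7533, and ∫ψ*·x⁴·ψ dx = 22.887, so ⟨x⁴⟩ = 22.887 / 2.7533.
⟨x⁴⟩ = 8.3125.

8.31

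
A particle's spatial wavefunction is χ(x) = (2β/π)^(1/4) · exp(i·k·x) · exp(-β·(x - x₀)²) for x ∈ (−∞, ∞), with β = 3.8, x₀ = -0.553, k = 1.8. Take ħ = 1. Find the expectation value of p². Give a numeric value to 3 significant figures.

7.04

p² χ = −ħ² d²χ/dx²; ⟨p²⟩ = −ħ² ∫ χ*·χ'' dx.
Gaussian moments (u = x − x₀): ∫u^(2j)·e^(−2βu²) du = (2j−1)!!/(4β)^j · √(π/(2β)), odd powers integrate to 0; here √(π/(2β)) = 0.64294. Derivatives: χ′ = (ik − 2βu)·χ, χ″ = ((ik − 2βu)² − 2β)·χ; the odd-in-u pieces drop out.
⟨p²⟩ = 7.0400.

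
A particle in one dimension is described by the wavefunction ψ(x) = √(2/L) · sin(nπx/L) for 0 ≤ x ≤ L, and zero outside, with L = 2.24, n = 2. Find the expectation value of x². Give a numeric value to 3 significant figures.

⟨x²⟩ = ∫ x²·|ψ|² dx (integrals over the domain).
With sin²θ = (1 − cos2θ)/2 on 0 ≤ x ≤ L: ∫sin²(nπx/L) dx = L/2, ∫x·sin²(nπx/L) dx = L²/4, ∫x²·sin²(nπx/L) dx = L³·(1/6 − 1/(4n²π²)); higher powers xᵏ the same way, integrating xᵏ·cos(2nπx/L) by parts.
⟨x²⟩ = 1.6090.

1.61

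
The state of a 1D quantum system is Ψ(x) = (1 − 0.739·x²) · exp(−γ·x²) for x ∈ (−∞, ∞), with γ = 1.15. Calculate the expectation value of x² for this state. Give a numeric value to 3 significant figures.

⟨x²⟩ = ∫ x²·|Ψ|² dx / ∫|Ψ|² dx (integrals over the domain).
Expand each integrand as polynomial × e^(−2γx²) and use ∫x^(2j)·e^(−2γx²) dx = (2j−1)!!/(4γ)^j · √(π/(2γ)), odd powers → 0; here √(π/(2γ)) = 1.1687.
State is unnormalized: ∫|Ψ|² dx = 0.88370, and ∫Ψ*·x²·Ψ dx = 0.10753, so ⟨x²⟩ = 0.10753 / 0.88370.
⟨x²⟩ = 0.12168.

0.122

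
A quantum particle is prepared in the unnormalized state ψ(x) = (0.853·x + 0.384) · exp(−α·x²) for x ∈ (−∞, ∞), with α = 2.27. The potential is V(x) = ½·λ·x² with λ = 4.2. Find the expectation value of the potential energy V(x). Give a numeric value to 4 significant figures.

0.3941

⟨V⟩ = ∫ V(x)·|ψ|² dx / ∫|ψ|² dx.
Expand each integrand as polynomial × e^(−2αx²) and use ∫x^(2j)·e^(−2αx²) dx = (2j−1)!!/(4α)^j · √(π/(2α)), odd powers → 0; here √(π/(2α)) = 0.83185.
State is unnormalized: ∫|ψ|² dx = 0.18932, and ∫ψ*·V(x)·ψ dx = 0.074619, so ⟨V⟩ = 0.074619 / 0.18932.
⟨V⟩ = 0.39414.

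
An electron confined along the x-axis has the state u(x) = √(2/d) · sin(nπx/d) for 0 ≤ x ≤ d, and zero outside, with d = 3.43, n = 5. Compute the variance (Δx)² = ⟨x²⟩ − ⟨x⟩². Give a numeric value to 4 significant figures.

Compute ⟨x⟩ and ⟨x²⟩ separately, then (Δx)² = ⟨x²⟩ − ⟨x⟩².
With sin²θ = (1 − cos2θ)/2 on 0 ≤ x ≤ d: ∫sin²(nπx/d) dx = d/2, ∫x·sin²(nπx/d) dx = d²/4, ∫x²·sin²(nπx/d) dx = d³·(1/6 − 1/(4n²π²)); higher powers xᵏ the same way, integrating xᵏ·cos(2nπx/d) by parts.
⟨x⟩ = 1.7150 and ⟨x²⟩ = 3.8978.
(Δx)² = 3.8978 − (1.7150)² = 0.95657.

0.9566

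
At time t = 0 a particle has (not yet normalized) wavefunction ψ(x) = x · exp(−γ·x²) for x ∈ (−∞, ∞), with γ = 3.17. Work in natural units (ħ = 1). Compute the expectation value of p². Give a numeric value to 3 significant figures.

p² ψ = −ħ² d²ψ/dx²; ⟨p²⟩ = −ħ² ∫ ψ*·ψ'' dx / ∫|ψ|² dx.
Expand each integrand as polynomial × e^(−2γx²) and use ∫x^(2j)·e^(−2γx²) dx = (2j−1)!!/(4γ)^j · √(π/(2γ)), odd powers → 0; here √(π/(2γ)) = 0.70393. Differentiate with the product rule, d/dx e^(−γx²) = −2γx·e^(−γx²).
State is unnormalized: ∫|ψ|² dx = 0.055515, and ∫ψ*·(−ħ² ψ'') dx = 0.52795, so ⟨p²⟩ = 0.52795 / 0.055515.
⟨p²⟩ = 9.5100.

9.51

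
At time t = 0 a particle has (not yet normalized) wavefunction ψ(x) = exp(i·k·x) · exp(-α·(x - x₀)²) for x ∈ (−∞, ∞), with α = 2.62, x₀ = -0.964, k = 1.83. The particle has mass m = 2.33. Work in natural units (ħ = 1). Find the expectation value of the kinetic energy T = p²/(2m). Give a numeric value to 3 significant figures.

T = −(ħ²/2m) d²/dx², so ⟨T⟩ = −(ħ²/2m) ∫ ψ*·ψ'' dx / ∫|ψ|² dx; with m = 2.33.
Gaussian moments (u = x − x₀): ∫u^(2j)·e^(−2αu²) du = (2j−1)!!/(4α)^j · √(π/(2α)), odd powers integrate to 0; here √(π/(2α)) = 0.77430. Derivatives: ψ′ = (ik − 2αu)·ψ, ψ″ = ((ik − 2αu)² − 2α)·ψ; the odd-in-u pieces drop out.
State is unnormalized: ∫|ψ|² dx = 0.77430, and ∫ψ*·(−ħ²/2m · ψ'') dx = 0.99179, so ⟨T⟩ = 0.99179 / 0.77430.
⟨T⟩ = 1.2809.

1.28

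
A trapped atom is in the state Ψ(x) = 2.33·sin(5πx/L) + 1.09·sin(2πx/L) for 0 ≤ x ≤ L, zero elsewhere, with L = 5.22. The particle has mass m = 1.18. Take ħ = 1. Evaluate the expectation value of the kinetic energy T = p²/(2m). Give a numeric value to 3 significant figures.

T = −(ħ²/2m) d²/dx², so ⟨T⟩ = −(ħ²/2m) ∫ Ψ*·Ψ'' dx / ∫|Ψ|² dx; with m = 1.18.
d²/dx² sin(jπx/L) = −(jπ/L)²·sin(jπx/L); on 0 ≤ x ≤ L, ∫sin²(jπx/L) dx = L/2 and ∫sin(jπx/L)·sin(lπx/L) dx = 0 for j ≠ l, so only diagonal terms survive in ∫|Ψ|² and ∫Ψ·Ψ″; ∫Ψ·Ψ′ dx = [Ψ²/2] between the walls = 0.
State is unnormalized: ∫|Ψ|² dx = 17.270, and ∫Ψ*·(−ħ²/2m · Ψ'') dx = 56.271, so ⟨T⟩ = 56.271 / 17.270.
⟨T⟩ = 3.2582.

3.26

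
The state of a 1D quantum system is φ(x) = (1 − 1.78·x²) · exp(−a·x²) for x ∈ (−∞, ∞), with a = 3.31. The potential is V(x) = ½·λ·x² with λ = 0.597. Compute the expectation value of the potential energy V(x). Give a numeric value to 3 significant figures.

0.0133

⟨V⟩ = ∫ V(x)·|φ|² dx / ∫|φ|² dx.
Expand each integrand as polynomial × e^(−2ax²) and use ∫x^(2j)·e^(−2ax²) dx = (2j−1)!!/(4a)^j · √(π/(2a)), odd powers → 0; here √(π/(2a)) = 0.68888.
State is unnormalized: ∫|φ|² dx = 0.54101, and ∫φ*·V(x)·φ dx = 0.0072137, so ⟨V⟩ = 0.0072137 / 0.54101.
⟨V⟩ = 0.013334.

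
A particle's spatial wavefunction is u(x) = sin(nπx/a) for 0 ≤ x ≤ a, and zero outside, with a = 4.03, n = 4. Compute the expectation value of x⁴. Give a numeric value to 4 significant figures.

⟨x⁴⟩ = ∫ x⁴·|u|² dx / ∫|u|² dx (integrals over the domain).
With sin²θ = (1 − cos2θ)/2 on 0 ≤ x ≤ a: ∫sin²(nπx/a) dx = a/2, ∫x·sin²(nπx/a) dx = a²/4, ∫x²·sin²(nπx/a) dx = a³·(1/6 − 1/(4n²π²)); higher powers xᵏ the same way, integrating xᵏ·cos(2nπx/a) by parts.
State is unnormalized: ∫|u|² dx = 2.0150, and ∫u*·x⁴·u dx = 102.96, so ⟨x⁴⟩ = 102.96 / 2.0150.
⟨x⁴⟩ = 51.099.

51.10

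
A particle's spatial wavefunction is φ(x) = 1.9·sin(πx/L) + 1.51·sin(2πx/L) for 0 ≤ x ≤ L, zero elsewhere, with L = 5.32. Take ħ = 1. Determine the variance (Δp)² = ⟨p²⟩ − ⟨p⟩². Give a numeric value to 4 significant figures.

Compute ⟨p⟩ and ⟨p²⟩ separately; (Δp)² = ⟨p²⟩ − ⟨p⟩².
d²/dx² sin(jπx/L) = −(jπ/L)²·sin(jπx/L); on 0 ≤ x ≤ L, ∫sin²(jπx/L) dx = L/2 and ∫sin(jπx/L)·sin(lπx/L) dx = 0 for j ≠ l, so only diagonal terms survive in ∫|φ|² and ∫φ·φ″; ∫φ·φ′ dx = [φ²/2] between the walls = 0.
Normalization: ∫|φ|² dx = 15.668.
⟨p⟩ = 0.0000 and ⟨p²⟩ = 0.75370.
(Δp)² = 0.75370 − (0.0000)² = 0.75370.

0.7537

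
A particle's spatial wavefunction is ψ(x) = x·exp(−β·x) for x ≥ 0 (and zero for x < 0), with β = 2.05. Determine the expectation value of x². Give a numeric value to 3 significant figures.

0.714

⟨x²⟩ = ∫ x²·|ψ|² dx / ∫|ψ|² dx (integrals over the domain).
Every integrand reduces to terms xʲ·e^(−2βx) on [0, ∞); use ∫₀^∞ xʲ·e^(−2βx) dx = j!/(2β)^(j+1).
State is unnormalized: ∫|ψ|² dx = 0.029019, and ∫ψ*·x²·ψ dx = 0.020715, so ⟨x²⟩ = 0.020715 / 0.029019.
⟨x²⟩ = 0.71386.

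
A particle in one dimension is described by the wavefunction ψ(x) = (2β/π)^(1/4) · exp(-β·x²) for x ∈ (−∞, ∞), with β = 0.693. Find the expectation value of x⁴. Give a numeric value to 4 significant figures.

0.3904

⟨x⁴⟩ = ∫ x⁴·|ψ|² dx (integrals over the domain).
Gaussian moments: ∫x^(2j)·e^(−2βx²) dx = (2j−1)!!/(4β)^j · √(π/(2β)), odd powers integrate to 0; here √(π/(2β)) = 1.5055.
⟨x⁴⟩ = 0.39042.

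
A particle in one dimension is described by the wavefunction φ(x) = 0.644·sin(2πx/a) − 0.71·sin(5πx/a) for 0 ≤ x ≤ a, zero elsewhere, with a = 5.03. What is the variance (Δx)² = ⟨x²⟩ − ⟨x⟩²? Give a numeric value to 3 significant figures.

Compute ⟨x⟩ and ⟨x²⟩ separately, then (Δx)² = ⟨x²⟩ − ⟨x⟩².
On 0 ≤ x ≤ a (j ≠ l): ∫sin²(jπx/a) dx = a/2, ∫sin(jπx/a)·sin(lπx/a) dx = 0; diagonal moments ∫x·sin²(jπx/a) dx = a²/4, ∫x²·sin²(jπx/a) dx = a³·(1/6 − 1/(4j²π²)); cross terms ∫x·sin(jπx/a)·sin(lπx/a) dx = 0 for j + l even and −4jla²/(π²(j² − l²)²) for j + l odd, ∫x²·sin(jπx/a)·sin(lπx/a) dx = (−1)^(j+l)·4jla³/(π²(j² − l²)²); higher powers the same way via product-to-sum and parts.
Normalization: ∫|φ|² dx = 2.3109.
⟨x⟩ = 2.6070 and ⟨x²⟩ = 8.7237.
(Δx)² = 8.7237 − (2.6070)² = 1.9272.

1.93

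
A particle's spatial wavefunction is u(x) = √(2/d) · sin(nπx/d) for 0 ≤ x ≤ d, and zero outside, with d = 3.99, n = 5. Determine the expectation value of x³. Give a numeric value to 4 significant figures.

15.69

⟨x³⟩ = ∫ x³·|u|² dx (integrals over the domain).
With sin²θ = (1 − cos2θ)/2 on 0 ≤ x ≤ d: ∫sin²(nπx/d) dx = d/2, ∫x·sin²(nπx/d) dx = d²/4, ∫x²·sin²(nπx/d) dx = d³·(1/6 − 1/(4n²π²)); higher powers xᵏ the same way, integrating xᵏ·cos(2nπx/d) by parts.
⟨x³⟩ = 15.687.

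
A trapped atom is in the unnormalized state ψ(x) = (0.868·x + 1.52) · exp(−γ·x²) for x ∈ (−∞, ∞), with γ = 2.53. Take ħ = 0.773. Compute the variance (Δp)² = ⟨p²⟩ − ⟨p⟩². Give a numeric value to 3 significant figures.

Compute ⟨p⟩ and ⟨p²⟩ separately; (Δp)² = ⟨p²⟩ − ⟨p⟩².
Expand each integrand as polynomial × e^(−2γx²) and use ∫x^(2j)·e^(−2γx²) dx = (2j−1)!!/(4γ)^j · √(π/(2γ)), odd powers → 0; here √(π/(2γ)) = 0.78795. Differentiate with the product rule, d/dx e^(−γx²) = −2γx·e^(−γx²).
Normalization: ∫|ψ|² dx = 1.8791.
⟨p⟩ = 0.0000 and ⟨p²⟩ = 1.6061.
(Δp)² = 1.6061 − (0.0000)² = 1.6061.

1.61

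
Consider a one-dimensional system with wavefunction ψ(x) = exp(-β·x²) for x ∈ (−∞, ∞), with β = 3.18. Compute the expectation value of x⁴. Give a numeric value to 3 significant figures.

⟨x⁴⟩ = ∫ x⁴·|ψ|² dx / ∫|ψ|² dx (integrals over the domain).
Gaussian moments: ∫x^(2j)·e^(−2βx²) dx = (2j−1)!!/(4β)^j · √(π/(2β)), odd powers integrate to 0; here √(π/(2β)) = 0.70282.
State is unnormalized: ∫|ψ|² dx = 0.70282, and ∫ψ*·x⁴·ψ dx = 0.013031, so ⟨x⁴⟩ = 0.013031 / 0.70282.
⟨x⁴⟩ = 0.018542.

0.0185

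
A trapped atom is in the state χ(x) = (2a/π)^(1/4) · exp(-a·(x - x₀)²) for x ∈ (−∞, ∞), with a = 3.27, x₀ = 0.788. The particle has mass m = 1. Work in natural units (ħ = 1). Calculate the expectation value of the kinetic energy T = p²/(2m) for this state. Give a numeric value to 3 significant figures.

T = −(ħ²/2m) d²/dx², so ⟨T⟩ = −(ħ²/2m) ∫ χ*·χ'' dx; with m = 1.
Gaussian moments (u = x − x₀): ∫u^(2j)·e^(−2au²) du = (2j−1)!!/(4a)^j · √(π/(2a)), odd powers integrate to 0; here √(π/(2a)) = 0.69308. Derivatives: d/dx e^(−au²) = −2au·e^(−au²), d²/dx² e^(−au²) = (4a²u² − 2a)·e^(−au²).
⟨T⟩ = 1.6350.

1.64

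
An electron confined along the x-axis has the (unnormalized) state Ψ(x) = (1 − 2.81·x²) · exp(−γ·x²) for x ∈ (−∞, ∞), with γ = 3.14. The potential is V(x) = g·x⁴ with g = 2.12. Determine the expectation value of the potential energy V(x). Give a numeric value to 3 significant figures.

⟨V⟩ = ∫ V(x)·|Ψ|² dx / ∫|Ψ|² dx.
Expand each integrand as polynomial × e^(−2γx²) and use ∫x^(2j)·e^(−2γx²) dx = (2j−1)!!/(4γ)^j · √(π/(2γ)), odd powers → 0; here √(π/(2γ)) = 0.70729.
State is unnormalized: ∫|Ψ|² dx = 0.49702, and ∫Ψ*·V(x)·Ψ dx = 0.014674, so ⟨V⟩ = 0.014674 / 0.49702.
⟨V⟩ = 0.029524.

0.0295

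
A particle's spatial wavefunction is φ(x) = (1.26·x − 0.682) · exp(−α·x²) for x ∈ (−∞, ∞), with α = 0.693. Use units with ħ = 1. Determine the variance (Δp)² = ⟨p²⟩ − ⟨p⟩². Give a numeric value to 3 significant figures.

Compute ⟨p⟩ and ⟨p²⟩ separately; (Δp)² = ⟨p²⟩ − ⟨p⟩².
Expand each integrand as polynomial × e^(−2αx²) and use ∫x^(2j)·e^(−2αx²) dx = (2j−1)!!/(4α)^j · √(π/(2α)), odd powers → 0; here √(π/(2α)) = 1.5055. Differentiate with the product rule, d/dx e^(−αx²) = −2αx·e^(−αx²).
Normalization: ∫|φ|² dx = 1.5625.
⟨p⟩ = 0.0000 and ⟨p²⟩ = 1.4578.
(Δp)² = 1.4578 − (0.0000)² = 1.4578.

1.46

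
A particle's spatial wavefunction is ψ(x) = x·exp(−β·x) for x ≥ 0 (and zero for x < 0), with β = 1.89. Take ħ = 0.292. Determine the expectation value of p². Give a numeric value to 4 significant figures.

p² ψ = −ħ² d²ψ/dx²; ⟨p²⟩ = −ħ² ∫ ψ*·ψ'' dx / ∫|ψ|² dx.
Differentiate x·exp(−β·x) with the product rule; every integrand then reduces to terms xʲ·e^(−2βx) on [0, ∞), with ∫₀^∞ xʲ·e^(−2βx) dx = j!/(2β)^(j+1).
State is unnormalized: ∫|ψ|² dx = 0.037030, and ∫ψ*·(−ħ² ψ'') dx = 0.011278, so ⟨p²⟩ = 0.011278 / 0.037030.
⟨p²⟩ = 0.30457.

0.3046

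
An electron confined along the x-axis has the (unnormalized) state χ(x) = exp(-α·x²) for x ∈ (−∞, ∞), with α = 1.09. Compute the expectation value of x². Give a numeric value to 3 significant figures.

0.229

⟨x²⟩ = ∫ x²·|χ|² dx / ∫|χ|² dx (integrals over the domain).
Gaussian moments: ∫x^(2j)·e^(−2αx²) dx = (2j−1)!!/(4α)^j · √(π/(2α)), odd powers integrate to 0; here √(π/(2α)) = 1.2005.
State is unnormalized: ∫|χ|² dx = 1.2005, and ∫χ*·x²·χ dx = 0.27533, so ⟨x²⟩ = 0.27533 / 1.2005.
⟨x²⟩ = 0.22936.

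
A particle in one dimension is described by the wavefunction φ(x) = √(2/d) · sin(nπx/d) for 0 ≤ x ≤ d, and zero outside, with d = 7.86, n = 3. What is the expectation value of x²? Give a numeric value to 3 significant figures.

20.2

⟨x²⟩ = ∫ x²·|φ|² dx (integrals over the domain).
With sin²θ = (1 − cos2θ)/2 on 0 ≤ x ≤ d: ∫sin²(nπx/d) dx = d/2, ∫x·sin²(nπx/d) dx = d²/4, ∫x²·sin²(nπx/d) dx = d³·(1/6 − 1/(4n²π²)); higher powers xᵏ the same way, integrating xᵏ·cos(2nπx/d) by parts.
⟨x²⟩ = 20.245.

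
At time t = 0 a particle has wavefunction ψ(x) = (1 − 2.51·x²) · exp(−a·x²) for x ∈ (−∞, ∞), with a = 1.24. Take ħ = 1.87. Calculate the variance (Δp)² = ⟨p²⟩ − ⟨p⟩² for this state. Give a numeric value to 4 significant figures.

Compute ⟨p⟩ and ⟨p²⟩ separately; (Δp)² = ⟨p²⟩ − ⟨p⟩².
Expand each integrand as polynomial × e^(−2ax²) and use ∫x^(2j)·e^(−2ax²) dx = (2j−1)!!/(4a)^j · √(π/(2a)), odd powers → 0; here √(π/(2a)) = 1.1255. Differentiate with the product rule, d/dx e^(−ax²) = −2ax·e^(−ax²).
Normalization: ∫|ψ|² dx = 0.85106.
⟨p⟩ = 0.0000 and ⟨p²⟩ = 21.818.
(Δp)² = 21.818 − (0.0000)² = 21.818.

21.82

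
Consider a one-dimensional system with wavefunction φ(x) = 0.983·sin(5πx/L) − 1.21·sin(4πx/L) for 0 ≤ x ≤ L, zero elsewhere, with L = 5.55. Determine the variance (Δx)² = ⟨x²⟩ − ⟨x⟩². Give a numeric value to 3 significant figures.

Compute ⟨x⟩ and ⟨x²⟩ separately, then (Δx)² = ⟨x²⟩ − ⟨x⟩².
On 0 ≤ x ≤ L (j ≠ l): ∫sin²(jπx/L) dx = L/2, ∫sin(jπx/L)·sin(lπx/L) dx = 0; diagonal moments ∫x·sin²(jπx/L) dx = L²/4, ∫x²·sin²(jπx/L) dx = L³·(1/6 − 1/(4j²π²)); cross terms ∫x·sin(jπx/L)·sin(lπx/L) dx = 0 for j + l even and −4jlL²/(π²(j² − l²)²) for j + l odd, ∫x²·sin(jπx/L)·sin(lπx/L) dx = (−1)^(j+l)·4jlL³/(π²(j² − l²)²); higher powers the same way via product-to-sum and parts.
Normalization: ∫|φ|² dx = 6.7443.
⟨x⟩ = 3.8622 and ⟨x²⟩ = 16.218.
(Δx)² = 16.218 − (3.8622)² = 1.3012.

1.30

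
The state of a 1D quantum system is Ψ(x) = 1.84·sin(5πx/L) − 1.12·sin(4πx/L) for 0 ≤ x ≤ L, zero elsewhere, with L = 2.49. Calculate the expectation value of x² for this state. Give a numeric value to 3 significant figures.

3.15

⟨x²⟩ = ∫ x²·|Ψ|² dx / ∫|Ψ|² dx (integrals over the domain).
On 0 ≤ x ≤ L (j ≠ l): ∫sin²(jπx/L) dx = L/2, ∫sin(jπx/L)·sin(lπx/L) dx = 0; diagonal moments ∫x·sin²(jπx/L) dx = L²/4, ∫x²·sin²(jπx/L) dx = L³·(1/6 − 1/(4j²π²)); cross terms ∫x·sin(jπx/L)·sin(lπx/L) dx = 0 for j + l even and −4jlL²/(π²(j² − l²)²) for j + l odd, ∫x²·sin(jπx/L)·sin(lπx/L) dx = (−1)^(j+l)·4jlL³/(π²(j² − l²)²); higher powers the same way via product-to-sum and parts.
State is unnormalized: ∫|Ψ|² dx = 5.7768, and ∫Ψ*·x²·Ψ dx = 18.223, so ⟨x²⟩ = 18.223 / 5.7768.
⟨x²⟩ = 3.1545.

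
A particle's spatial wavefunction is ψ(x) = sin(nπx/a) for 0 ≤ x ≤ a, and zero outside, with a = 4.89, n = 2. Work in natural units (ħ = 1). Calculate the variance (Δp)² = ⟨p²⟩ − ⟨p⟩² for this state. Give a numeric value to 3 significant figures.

1.65

Compute ⟨p⟩ and ⟨p²⟩ separately; (Δp)² = ⟨p²⟩ − ⟨p⟩².
d/dx sin(nπx/a) = (nπ/a)·cos(nπx/a) and d²/dx² sin(nπx/a) = −(nπ/a)²·sin(nπx/a); on 0 ≤ x ≤ a, ∫sin²(nπx/a) dx = a/2 and ∫sin(nπx/a)·cos(nπx/a) dx = 0.
Normalization: ∫|ψ|² dx = 2.4450.
⟨p⟩ = 0.0000 and ⟨p²⟩ = 1.6510.
(Δp)² = 1.6510 − (0.0000)² = 1.6510.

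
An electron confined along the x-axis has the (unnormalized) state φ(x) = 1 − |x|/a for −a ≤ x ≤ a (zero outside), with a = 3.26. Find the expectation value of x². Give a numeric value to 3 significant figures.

1.06

⟨x²⟩ = ∫ x²·|φ|² dx / ∫|φ|² dx (integrals over the domain).
φ is even, so ∫ over [−a, a] = 2∫₀ᵃ with φ = 1 − x/a there: ∫₀ᵃ (1 − x/a)² dx = a/3, ∫₀ᵃ x²(1 − x/a)² dx = a³/30, ∫₀ᵃ x⁴(1 − x/a)² dx = a⁵/105.
State is unnormalized: ∫|φ|² dx = 2.1733, and ∫φ*·x²·φ dx = 2.3097, so ⟨x²⟩ = 2.3097 / 2.1733.
⟨x²⟩ = 1.0628.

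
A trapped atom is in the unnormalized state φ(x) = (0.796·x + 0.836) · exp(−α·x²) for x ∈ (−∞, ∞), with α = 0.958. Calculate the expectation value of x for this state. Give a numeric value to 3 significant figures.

⟨x⟩ = ∫ x·|φ|² dx / ∫|φ|² dx (integrals over the domain).
Expand each integrand as polynomial × e^(−2αx²) and use ∫x^(2j)·e^(−2αx²) dx = (2j−1)!!/(4α)^j · √(π/(2α)), odd powers → 0; here √(π/(2α)) = 1.2805.
State is unnormalized: ∫|φ|² dx = 1.1067, and ∫φ*·x·φ dx = 0.44473, so ⟨x⟩ = 0.44473 / 1.1067.
⟨x⟩ = 0.40187.

0.402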